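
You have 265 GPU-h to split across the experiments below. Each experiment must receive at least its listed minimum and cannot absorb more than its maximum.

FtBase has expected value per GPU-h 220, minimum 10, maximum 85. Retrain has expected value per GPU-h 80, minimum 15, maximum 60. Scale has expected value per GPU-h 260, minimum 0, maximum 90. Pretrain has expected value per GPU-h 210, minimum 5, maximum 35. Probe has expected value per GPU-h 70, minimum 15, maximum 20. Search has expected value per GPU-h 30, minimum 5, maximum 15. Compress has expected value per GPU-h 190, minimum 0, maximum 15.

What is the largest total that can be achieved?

Meeting every minimum uses 10+15+0+5+15+5+0 = 50 GPU-h, leaving 215.
Highest expected value per GPU-h first: Scale 260 > FtBase 220 > Pretrain 210 > Compress 190 > Retrain 80 > Probe 70 > Search 30.
Give Scale 90 more to hit its cap of 90 — 125 left.
Give FtBase 75 more to hit its cap of 85 — 50 left.
Pretrain takes 30 more to reach its cap of 35 — 20 left.
Compress takes 15 more to reach its cap of 15 — 5 left.
Retrain has room for 45 more but only 5 remain, so it gets 20.
Total = 220×85 + 80×20 + 260×90 + 210×35 + 70×15 + 30×5 + 190×15 = 55100.

55100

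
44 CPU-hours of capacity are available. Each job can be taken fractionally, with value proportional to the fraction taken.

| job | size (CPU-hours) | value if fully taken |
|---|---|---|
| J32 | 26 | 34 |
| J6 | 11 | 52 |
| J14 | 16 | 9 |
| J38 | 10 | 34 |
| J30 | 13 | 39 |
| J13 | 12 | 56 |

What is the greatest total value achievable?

Rank by value-to-size ratio: J6 52/11≈4.73, J13 56/12≈4.67, J38 34/10≈3.4, J30 39/13≈3, J32 34/26≈1.31, J14 9/16≈0.562.
All 11 CPU-hours of J6 fit (value 52) — 33 remain.
Take all of J13 (12 CPU-hours, value 56) — 21 CPU-hours left.
All 10 CPU-hours of J38 fit (value 34) — 11 remain.
11 CPU-hours left: a 11/13 share of J30 gives 39×11/13 = 33.
Total value = 175.

175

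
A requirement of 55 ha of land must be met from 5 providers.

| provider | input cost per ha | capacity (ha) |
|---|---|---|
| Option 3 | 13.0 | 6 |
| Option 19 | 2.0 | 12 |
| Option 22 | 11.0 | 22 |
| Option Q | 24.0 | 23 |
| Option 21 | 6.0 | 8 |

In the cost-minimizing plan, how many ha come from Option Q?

7

Use providers in increasing cost order.
Take 12 from Option 19 at 2.0 — need 43 more.
Option 21 (6.0): use full 8 — 35 ha to go.
Option 22 (11.0): use full 22 — 13 ha to go.
Take 6 from Option 3 at 13.0 — need 7 more.
Option Q (24.0): take the remaining 7 — done.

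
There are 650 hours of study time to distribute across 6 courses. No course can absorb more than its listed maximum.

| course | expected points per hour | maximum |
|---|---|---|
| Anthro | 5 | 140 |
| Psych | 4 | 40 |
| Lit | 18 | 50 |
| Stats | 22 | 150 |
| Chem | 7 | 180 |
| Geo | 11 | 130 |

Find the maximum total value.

7590

Rank by expected points per hour: Stats 22 > Lit 18 > Geo 11 > Chem 7 > Anthro 5 > Psych 4.
Give Stats 150 to hit its cap of 150 → 500 left.
Lit takes 50 to reach its cap of 50 → 450 left.
Give Geo 130 to hit its cap of 130 → 320 left.
Give Chem 180 to hit its cap of 180 → 140 left.
Anthro: +140 to 140 (cap) → 0 left.
Total = 5×140 + 18×50 + 22×150 + 7×180 + 11×130 = 7590.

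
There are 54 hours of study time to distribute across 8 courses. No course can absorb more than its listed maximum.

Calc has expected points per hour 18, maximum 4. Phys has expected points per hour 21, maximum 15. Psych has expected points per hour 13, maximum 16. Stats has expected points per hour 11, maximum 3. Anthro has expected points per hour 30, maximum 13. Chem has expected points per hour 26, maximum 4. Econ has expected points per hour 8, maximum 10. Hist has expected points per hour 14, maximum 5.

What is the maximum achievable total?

Highest expected points per hour first: Anthro 30 > Chem 26 > Phys 21 > Calc 18 > Hist 14 > Psych 13 > Stats 11 > Econ 8.
Anthro takes 13 to reach its cap of 13 ; 41 left.
Chem takes 4 to reach its cap of 4 ; 37 left.
Phys: +15 to 15 (cap) ; 22 left.
Give Calc 4 to hit its cap of 4 ; 18 left.
Give Hist 5 to hit its cap of 5 ; 13 left.
Only 13 left; Psych takes them to reach 13.
Total = 18×4 + 21×15 + 13×13 + 30×13 + 26×4 + 14×5 = 1120.

1120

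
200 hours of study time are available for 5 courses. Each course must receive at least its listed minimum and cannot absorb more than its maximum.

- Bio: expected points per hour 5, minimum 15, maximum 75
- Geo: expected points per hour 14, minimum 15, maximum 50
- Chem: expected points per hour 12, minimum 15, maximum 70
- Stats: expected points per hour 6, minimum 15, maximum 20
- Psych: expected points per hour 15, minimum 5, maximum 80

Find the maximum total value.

2545

Meeting every minimum uses 15+15+15+15+5 = 65 hours, leaving 135.
Order the courses by expected points per hour: Psych 15 > Geo 14 > Chem 12 > Stats 6 > Bio 5.
Psych: +75 to 80 (cap) → 60 left.
Geo takes 35 more to reach its cap of 50 → 25 left.
Chem has room for 55 more but only 25 remain, so it gets 40.
Total = 5×15 + 14×50 + 12×40 + 6×15 + 15×80 = 2545.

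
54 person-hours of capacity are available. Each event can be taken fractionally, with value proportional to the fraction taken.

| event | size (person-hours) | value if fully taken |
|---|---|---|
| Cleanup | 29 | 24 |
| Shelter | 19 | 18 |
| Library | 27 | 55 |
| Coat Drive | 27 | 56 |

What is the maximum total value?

111

Best value per unit of size first: Coat Drive 56/27≈2.07, Library 55/27≈2.04, Shelter 18/19≈0.947, Cleanup 24/29≈0.828.
Take all of Coat Drive (27 person-hours, value 56) → 27 person-hours left.
All 27 person-hours of Library fit (value 55) → 0 remain.
Total value = 111.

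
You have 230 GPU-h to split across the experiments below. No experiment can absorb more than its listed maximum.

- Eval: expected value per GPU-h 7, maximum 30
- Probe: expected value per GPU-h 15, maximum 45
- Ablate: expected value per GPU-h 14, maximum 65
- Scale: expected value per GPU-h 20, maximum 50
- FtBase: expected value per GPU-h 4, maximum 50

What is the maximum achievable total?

Order the experiments by expected value per GPU-h: Scale 20 > Probe 15 > Ablate 14 > Eval 7 > FtBase 4.
Scale takes 50 to reach its cap of 50 — 180 left.
Probe: +45 to 45 (cap) — 135 left.
Ablate takes 65 to reach its cap of 65 — 70 left.
Eval takes 30 to reach its cap of 30 — 40 left.
Only 40 left; FtBase takes them to reach 40.
Total = 7×30 + 15×45 + 14×65 + 20×50 + 4×40 = 2955.

2955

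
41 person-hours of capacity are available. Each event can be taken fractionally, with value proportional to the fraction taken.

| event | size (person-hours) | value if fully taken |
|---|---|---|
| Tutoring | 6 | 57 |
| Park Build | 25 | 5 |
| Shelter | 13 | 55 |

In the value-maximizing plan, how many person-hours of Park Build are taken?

Rank by value-to-size ratio: Tutoring 57/6≈9.5, Shelter 55/13≈4.23, Park Build 5/25≈0.2.
Tutoring: take in full, 6 person-hours for value 57 → 35 left.
Shelter: take in full, 13 person-hours for value 55 → 22 left.
Only 22 person-hours remain; take 22/25 of Park Build for value 5×22/25 = 4.4.

22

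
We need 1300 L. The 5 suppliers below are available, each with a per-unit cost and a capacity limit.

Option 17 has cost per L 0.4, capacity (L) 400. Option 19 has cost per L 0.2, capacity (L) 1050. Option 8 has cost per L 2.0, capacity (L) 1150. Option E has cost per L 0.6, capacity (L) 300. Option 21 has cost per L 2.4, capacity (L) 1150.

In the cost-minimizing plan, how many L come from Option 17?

Use suppliers in increasing cost order.
Option 19 at 0.2: take all 1050 L — 250 still needed.
Option 17 at 0.4: take 250 of its 400 — requirement met.
Option E, Option 8, Option 21: unused.

250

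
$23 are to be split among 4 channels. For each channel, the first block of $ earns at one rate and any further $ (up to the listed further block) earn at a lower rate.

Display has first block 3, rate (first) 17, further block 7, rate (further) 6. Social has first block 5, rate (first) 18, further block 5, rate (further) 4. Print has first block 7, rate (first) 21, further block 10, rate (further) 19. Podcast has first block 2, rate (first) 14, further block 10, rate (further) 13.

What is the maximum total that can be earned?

444

Treat each block as its own option and order by rate: Print/first 21 > Print/second 19 > Social/first 18 > Display/first 17 > Podcast/first 14 > Podcast/second 13 > Display/second 6 > Social/second 4.
Print/first (21): +7 — 16 left.
Print second at 19: fill all 10 — 6 left.
Social/first (18): +5 — 1 left.
Display/first: +1 of 3 at 17; pool empty.
Total = 21×7 + 19×10 + 18×5 + 17×1 = 444.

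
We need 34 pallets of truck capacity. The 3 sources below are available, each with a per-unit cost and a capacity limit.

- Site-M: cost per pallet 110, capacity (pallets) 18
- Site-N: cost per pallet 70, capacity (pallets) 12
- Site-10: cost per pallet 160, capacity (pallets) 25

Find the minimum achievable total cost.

Use sources in increasing cost order.
Site-N (70): use full 12 — 22 pallets to go.
Site-M at 110: take all 18 pallets — 4 still needed.
Site-10 at 160: take 4 of its 25 — requirement met.
Cost = 12×70 + 18×110 + 4×160 = 3460.

3460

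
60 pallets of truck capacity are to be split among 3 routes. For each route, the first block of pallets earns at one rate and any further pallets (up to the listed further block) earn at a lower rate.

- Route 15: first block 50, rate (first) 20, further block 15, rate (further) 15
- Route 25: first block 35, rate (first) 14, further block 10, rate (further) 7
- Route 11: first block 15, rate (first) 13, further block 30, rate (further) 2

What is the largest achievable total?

Rank every tier by rate: Route 15/T1 20 > Route 15/T2 15 > Route 25/T1 14 > Route 11/T1 13 > Route 25/T2 7 > Route 11/T2 2.
Fill Route 15 T1 block (50 at 20) → 10 left.
Route 15 T2 at 15: only 10 left, fill 10.
Total = 20×50 + 15×10 = 1150.

1150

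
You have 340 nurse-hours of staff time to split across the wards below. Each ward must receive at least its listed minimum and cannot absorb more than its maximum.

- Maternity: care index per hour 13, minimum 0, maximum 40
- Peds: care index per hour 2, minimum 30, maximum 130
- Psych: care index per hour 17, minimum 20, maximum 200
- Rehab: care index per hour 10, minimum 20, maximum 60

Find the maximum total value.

4600

Meeting every minimum uses 0+30+20+20 = 70 nurse-hours, leaving 270.
Order the wards by care index per hour: Psych 17 > Maternity 13 > Rehab 10 > Peds 2.
Psych: +180 to 200 (cap) → 90 left.
Maternity: +40 to 40 (cap) → 50 left.
Rehab takes 40 more to reach its cap of 60 → 10 left.
Peds: +10 (room for 100) → 40. Pool exhausted.
Total = 13×40 + 2×40 + 17×200 + 10×60 = 4600.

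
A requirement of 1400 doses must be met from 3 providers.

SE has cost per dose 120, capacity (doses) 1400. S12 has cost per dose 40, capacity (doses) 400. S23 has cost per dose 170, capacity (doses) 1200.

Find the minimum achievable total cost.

136000

Use providers in increasing cost order.
Take 400 from S12 at 40 — need 1000 more.
SE (120): take the remaining 1000 — done.
S23: unused.
Cost = 400×40 + 1000×120 = 136000.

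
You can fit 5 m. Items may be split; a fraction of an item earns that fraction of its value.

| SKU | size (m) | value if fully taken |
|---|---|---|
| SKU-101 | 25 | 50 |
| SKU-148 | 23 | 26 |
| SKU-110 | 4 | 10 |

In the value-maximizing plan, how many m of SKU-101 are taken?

Best value per unit of size first: SKU-110 10/4≈2.5, SKU-101 50/25≈2, SKU-148 26/23≈1.13.
Take all of SKU-110 (4 m, value 10) → 1 m left.
Only 1 m remain; take 1/25 of SKU-101 for value 50×1/25 = 2.

1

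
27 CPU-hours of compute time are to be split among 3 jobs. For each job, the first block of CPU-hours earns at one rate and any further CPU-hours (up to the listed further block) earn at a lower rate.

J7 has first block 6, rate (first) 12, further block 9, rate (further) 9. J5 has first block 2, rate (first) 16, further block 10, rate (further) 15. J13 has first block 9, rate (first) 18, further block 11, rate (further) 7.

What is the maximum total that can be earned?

416

Order all 6 blocks by rate: J13/tier1 18 > J5/tier1 16 > J5/tier2 15 > J7/tier1 12 > J7/tier2 9 > J13/tier2 7.
J13 tier1 at 18: fill all 9 — 18 left.
Fill J5 tier1 block (2 at 16) — 16 left.
Fill J5 tier2 block (10 at 15) — 6 left.
J7 tier1 at 12: fill all 6 — 0 left.
Total = 18×9 + 16×2 + 15×10 + 12×6 = 416.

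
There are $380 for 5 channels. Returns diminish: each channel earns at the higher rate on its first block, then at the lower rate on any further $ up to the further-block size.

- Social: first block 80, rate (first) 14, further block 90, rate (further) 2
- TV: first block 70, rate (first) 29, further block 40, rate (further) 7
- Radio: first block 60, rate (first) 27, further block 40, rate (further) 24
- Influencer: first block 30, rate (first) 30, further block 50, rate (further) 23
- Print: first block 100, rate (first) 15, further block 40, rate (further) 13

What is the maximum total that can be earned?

8580

Treat each block as its own option and order by rate: Influencer/first 30 > TV/first 29 > Radio/first 27 > Radio/second 24 > Influencer/second 23 > Print/first 15 > Social/first 14 > Print/second 13 > TV/second 7 > Social/second 2.
Influencer/first (30): +30 ; 350 left.
TV/first (29): +70 ; 280 left.
Radio first at 27: fill all 60 ; 220 left.
Radio/second (24): +40 ; 180 left.
Influencer/second (23): +50 ; 130 left.
Print first at 15: fill all 100 ; 30 left.
30 remain; put them into Social first at 14.
Total = 30×30 + 29×70 + 27×60 + 24×40 + 23×50 + 15×100 + 14×30 = 8580.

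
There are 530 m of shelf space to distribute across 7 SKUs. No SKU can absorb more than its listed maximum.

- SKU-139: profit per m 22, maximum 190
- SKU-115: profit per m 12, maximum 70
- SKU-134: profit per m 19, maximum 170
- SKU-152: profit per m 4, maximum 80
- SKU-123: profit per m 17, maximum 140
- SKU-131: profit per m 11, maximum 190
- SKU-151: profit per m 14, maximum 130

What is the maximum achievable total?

Rank by profit per m: SKU-139 22 > SKU-134 19 > SKU-123 17 > SKU-151 14 > SKU-115 12 > SKU-131 11 > SKU-152 4.
Give SKU-139 190 to hit its cap of 190 — 340 left.
Give SKU-134 170 to hit its cap of 170 — 170 left.
SKU-123 takes 140 to reach its cap of 140 — 30 left.
SKU-151 has room for 130 but only 30 remain, so it gets 30.
Total = 22×190 + 19×170 + 17×140 + 14×30 = 10210.

10210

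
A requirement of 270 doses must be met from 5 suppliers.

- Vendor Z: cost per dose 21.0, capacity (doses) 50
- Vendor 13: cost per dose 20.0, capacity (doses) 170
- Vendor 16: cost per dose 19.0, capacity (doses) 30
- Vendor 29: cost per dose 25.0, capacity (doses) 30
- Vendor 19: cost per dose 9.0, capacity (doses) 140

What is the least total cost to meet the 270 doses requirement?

3830

Fill from the cheapest supplier first.
Take 140 from Vendor 19 at 9.0 — need 130 more.
Take 30 from Vendor 16 at 19.0 — need 100 more.
Vendor 13 (20.0): take the remaining 100 — done.
Vendor Z, Vendor 29: unused.
Cost = 140×9.0 + 30×19.0 + 100×20.0 = 3830.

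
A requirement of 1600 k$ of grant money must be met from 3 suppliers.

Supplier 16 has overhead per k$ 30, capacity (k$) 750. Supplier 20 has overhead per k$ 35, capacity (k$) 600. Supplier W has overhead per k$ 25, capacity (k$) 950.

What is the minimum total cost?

Cheapest first:
Take 950 from Supplier W at 25 ; need 650 more.
Supplier 16 (30): take the remaining 650 ; done.
Supplier 20: unused.
Cost = 950×25 + 650×30 = 43250.

43250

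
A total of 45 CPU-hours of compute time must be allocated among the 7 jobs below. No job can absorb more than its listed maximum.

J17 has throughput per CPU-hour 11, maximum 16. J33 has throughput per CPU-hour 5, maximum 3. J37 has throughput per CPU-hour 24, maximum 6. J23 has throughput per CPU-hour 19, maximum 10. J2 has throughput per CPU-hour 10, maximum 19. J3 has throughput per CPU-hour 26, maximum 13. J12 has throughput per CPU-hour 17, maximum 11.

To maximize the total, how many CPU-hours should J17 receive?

Order the jobs by throughput per CPU-hour: J3 26 > J37 24 > J23 19 > J12 17 > J17 11 > J2 10 > J33 5.
J3: +13 to 13 (cap) → 32 left.
J37 takes 6 to reach its cap of 6 → 26 left.
J23: +10 to 10 (cap) → 16 left.
J12 takes 11 to reach its cap of 11 → 5 left.
Only 5 left; J17 takes them to reach 5.

5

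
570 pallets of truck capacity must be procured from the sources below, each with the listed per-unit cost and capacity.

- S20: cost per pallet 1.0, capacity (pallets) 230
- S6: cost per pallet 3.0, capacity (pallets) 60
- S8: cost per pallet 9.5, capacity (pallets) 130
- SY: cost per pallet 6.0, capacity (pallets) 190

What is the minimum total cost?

Fill from the cheapest source first.
Take 230 from S20 at 1.0 — need 340 more.
Take 60 from S6 at 3.0 — need 280 more.
SY at 6.0: take all 190 pallets — 90 still needed.
Take 90 from S8 at 9.5 to finish.
Cost = 230×1.0 + 60×3.0 + 190×6.0 + 90×9.5 = 2405.

2405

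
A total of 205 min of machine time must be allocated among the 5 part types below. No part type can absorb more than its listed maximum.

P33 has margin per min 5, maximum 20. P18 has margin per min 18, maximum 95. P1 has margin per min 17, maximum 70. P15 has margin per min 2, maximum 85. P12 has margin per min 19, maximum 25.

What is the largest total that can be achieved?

Rank by margin per min: P12 19 > P18 18 > P1 17 > P33 5 > P15 2.
P12: +25 to 25 (cap) ; 180 left.
Give P18 95 to hit its cap of 95 ; 85 left.
P1: +70 to 70 (cap) ; 15 left.
P33 has room for 20 but only 15 remain, so it gets 15.
Total = 5×15 + 18×95 + 17×70 + 19×25 = 3450.

3450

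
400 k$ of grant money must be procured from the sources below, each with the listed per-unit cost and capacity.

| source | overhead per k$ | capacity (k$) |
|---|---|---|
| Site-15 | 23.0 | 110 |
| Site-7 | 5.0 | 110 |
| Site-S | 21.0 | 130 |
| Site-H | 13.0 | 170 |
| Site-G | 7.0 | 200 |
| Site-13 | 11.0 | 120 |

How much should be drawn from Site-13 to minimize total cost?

90

Cheapest first:
Take 110 from Site-7 at 5.0 → need 290 more.
Site-G at 7.0: take all 200 k$ → 90 still needed.
Site-13 (11.0): take the remaining 90 → done.
Site-H, Site-S, Site-15: unused.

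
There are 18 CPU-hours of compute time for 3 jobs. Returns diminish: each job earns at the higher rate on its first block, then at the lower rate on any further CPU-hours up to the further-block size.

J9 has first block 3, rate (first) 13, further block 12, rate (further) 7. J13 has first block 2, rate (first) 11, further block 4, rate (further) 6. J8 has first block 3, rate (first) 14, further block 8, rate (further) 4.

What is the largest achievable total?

173

Order all 6 blocks by rate: J8/tier1 14 > J9/tier1 13 > J13/tier1 11 > J9/tier2 7 > J13/tier2 6 > J8/tier2 4.
J8 tier1 at 14: fill all 3 ; 15 left.
J9 tier1 at 13: fill all 3 ; 12 left.
J13 tier1 at 11: fill all 2 ; 10 left.
J9 tier2 at 7: only 10 left, fill 10.
Total = 14×3 + 13×3 + 11×2 + 7×10 = 173.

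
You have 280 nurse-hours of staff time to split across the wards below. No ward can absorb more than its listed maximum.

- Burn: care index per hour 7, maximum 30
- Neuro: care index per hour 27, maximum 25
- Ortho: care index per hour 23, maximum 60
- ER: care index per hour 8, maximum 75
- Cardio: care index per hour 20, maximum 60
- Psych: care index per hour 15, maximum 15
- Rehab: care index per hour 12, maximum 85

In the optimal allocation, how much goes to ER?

Highest care index per hour first: Neuro 27 > Ortho 23 > Cardio 20 > Psych 15 > Rehab 12 > ER 8 > Burn 7.
Neuro: +25 to 25 (cap) — 255 left.
Give Ortho 60 to hit its cap of 60 — 195 left.
Cardio: +60 to 60 (cap) — 135 left.
Psych takes 15 to reach its cap of 15 — 120 left.
Rehab takes 85 to reach its cap of 85 — 35 left.
ER has room for 75 but only 35 remain, so it gets 35.

35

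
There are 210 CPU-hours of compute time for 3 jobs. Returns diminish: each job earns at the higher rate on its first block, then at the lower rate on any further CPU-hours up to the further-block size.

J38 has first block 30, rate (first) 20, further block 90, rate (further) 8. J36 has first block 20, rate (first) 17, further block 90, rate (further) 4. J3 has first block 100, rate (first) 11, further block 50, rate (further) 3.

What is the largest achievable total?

Treat each block as its own option and order by rate: J38/first 20 > J36/first 17 > J3/first 11 > J38/second 8 > J36/second 4 > J3/second 3.
J38 first at 20: fill all 30 ; 180 left.
J36 first at 17: fill all 20 ; 160 left.
Fill J3 first block (100 at 11) ; 60 left.
J38 second at 8: only 60 left, fill 60.
Total = 20×30 + 17×20 + 11×100 + 8×60 = 2520.

2520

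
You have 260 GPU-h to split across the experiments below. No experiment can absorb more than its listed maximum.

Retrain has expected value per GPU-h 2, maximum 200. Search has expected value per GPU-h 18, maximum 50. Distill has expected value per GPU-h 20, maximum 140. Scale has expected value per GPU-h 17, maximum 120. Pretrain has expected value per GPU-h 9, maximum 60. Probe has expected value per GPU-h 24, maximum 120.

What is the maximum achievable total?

5680

Rank by expected value per GPU-h: Probe 24 > Distill 20 > Search 18 > Scale 17 > Pretrain 9 > Retrain 2.
Probe takes 120 to reach its cap of 120 — 140 left.
Distill: +140 to 140 (cap) — 0 left.
Total = 20×140 + 24×120 = 5680.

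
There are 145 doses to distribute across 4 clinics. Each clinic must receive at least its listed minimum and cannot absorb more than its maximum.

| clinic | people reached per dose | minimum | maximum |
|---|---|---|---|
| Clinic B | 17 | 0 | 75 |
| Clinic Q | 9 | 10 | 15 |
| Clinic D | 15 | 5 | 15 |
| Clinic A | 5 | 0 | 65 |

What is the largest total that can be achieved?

Meeting every minimum uses 0+10+5+0 = 15 doses, leaving 130.
Order the clinics by people reached per dose: Clinic B 17 > Clinic D 15 > Clinic Q 9 > Clinic A 5.
Clinic B: +75 to 75 (cap) — 55 left.
Clinic D takes 10 more to reach its cap of 15 — 45 left.
Give Clinic Q 5 more to hit its cap of 15 — 40 left.
Clinic A: +40 (room for 65) → 40. Pool exhausted.
Total = 17×75 + 9×15 + 15×15 + 5×40 = 1835.

1835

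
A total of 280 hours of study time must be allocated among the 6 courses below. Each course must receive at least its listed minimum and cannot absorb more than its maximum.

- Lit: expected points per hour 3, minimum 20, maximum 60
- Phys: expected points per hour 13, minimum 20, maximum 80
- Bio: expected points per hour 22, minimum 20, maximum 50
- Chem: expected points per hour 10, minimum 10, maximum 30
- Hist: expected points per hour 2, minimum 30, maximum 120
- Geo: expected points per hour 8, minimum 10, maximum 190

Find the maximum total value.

Meeting every minimum uses 20+20+20+10+30+10 = 110 hours, leaving 170.
Order the courses by expected points per hour: Bio 22 > Phys 13 > Chem 10 > Geo 8 > Lit 3 > Hist 2.
Bio: +30 to 50 (cap) ; 140 left.
Phys takes 60 more to reach its cap of 80 ; 80 left.
Chem takes 20 more to reach its cap of 30 ; 60 left.
Geo: +60 (room for 180) → 70. Pool exhausted.
Total = 3×20 + 13×80 + 22×50 + 10×30 + 2×30 + 8×70 = 3120.

3120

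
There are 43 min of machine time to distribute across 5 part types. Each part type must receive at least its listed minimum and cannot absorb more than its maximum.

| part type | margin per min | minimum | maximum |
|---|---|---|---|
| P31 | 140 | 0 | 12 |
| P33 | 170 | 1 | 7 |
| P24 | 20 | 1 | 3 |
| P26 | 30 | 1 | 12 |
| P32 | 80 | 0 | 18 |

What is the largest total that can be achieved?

4480

Meeting every minimum uses 0+1+1+1+0 = 3 min, leaving 40.
Rank by margin per min: P33 170 > P31 140 > P32 80 > P26 30 > P24 20.
P33 takes 6 more to reach its cap of 7 ; 34 left.
Give P31 12 more to hit its cap of 12 ; 22 left.
P32 takes 18 more to reach its cap of 18 ; 4 left.
Only 4 left; P26 takes them to reach 5.
Total = 140×12 + 170×7 + 20×1 + 30×5 + 80×18 = 4480.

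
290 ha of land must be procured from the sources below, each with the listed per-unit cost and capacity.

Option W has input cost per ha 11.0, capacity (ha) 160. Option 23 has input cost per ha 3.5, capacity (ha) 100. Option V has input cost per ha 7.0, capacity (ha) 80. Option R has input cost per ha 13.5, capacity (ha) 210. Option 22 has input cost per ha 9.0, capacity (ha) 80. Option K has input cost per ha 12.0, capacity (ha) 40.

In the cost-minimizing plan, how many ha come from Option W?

Cheapest first:
Option 23 at 3.5: take all 100 ha — 190 still needed.
Take 80 from Option V at 7.0 — need 110 more.
Option 22 (9.0): use full 80 — 30 ha to go.
Option W (11.0): take the remaining 30 — done.
Option K, Option R: unused.

30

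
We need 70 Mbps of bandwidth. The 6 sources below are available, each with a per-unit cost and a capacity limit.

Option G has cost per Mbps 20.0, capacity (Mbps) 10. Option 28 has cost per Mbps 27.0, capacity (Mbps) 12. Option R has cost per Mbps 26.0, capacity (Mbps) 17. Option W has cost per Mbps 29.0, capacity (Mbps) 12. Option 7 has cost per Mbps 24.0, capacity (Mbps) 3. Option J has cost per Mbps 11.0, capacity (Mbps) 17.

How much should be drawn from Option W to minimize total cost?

Cheapest first:
Option J (11.0): use full 17 ; 53 Mbps to go.
Option G at 20.0: take all 10 Mbps ; 43 still needed.
Option 7 (24.0): use full 3 ; 40 Mbps to go.
Take 17 from Option R at 26.0 ; need 23 more.
Option 28 at 27.0: take all 12 Mbps ; 11 still needed.
Option W at 29.0: take 11 of its 12 ; requirement met.

11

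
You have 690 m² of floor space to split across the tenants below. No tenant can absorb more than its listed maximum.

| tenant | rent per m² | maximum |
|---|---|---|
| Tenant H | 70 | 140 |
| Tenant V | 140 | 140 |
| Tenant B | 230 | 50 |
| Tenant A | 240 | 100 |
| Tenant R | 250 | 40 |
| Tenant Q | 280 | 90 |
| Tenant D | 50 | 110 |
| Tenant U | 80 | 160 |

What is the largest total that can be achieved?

Order the tenants by rent per m²: Tenant Q 280 > Tenant R 250 > Tenant A 240 > Tenant B 230 > Tenant V 140 > Tenant U 80 > Tenant H 70 > Tenant D 50.
Tenant Q takes 90 to reach its cap of 90 ; 600 left.
Tenant R takes 40 to reach its cap of 40 ; 560 left.
Tenant A takes 100 to reach its cap of 100 ; 460 left.
Tenant B takes 50 to reach its cap of 50 ; 410 left.
Tenant V takes 140 to reach its cap of 140 ; 270 left.
Tenant U: +160 to 160 (cap) ; 110 left.
Only 110 left; Tenant H takes them to reach 110.
Total = 70×110 + 140×140 + 230×50 + 240×100 + 250×40 + 280×90 + 80×160 = 110800.

110800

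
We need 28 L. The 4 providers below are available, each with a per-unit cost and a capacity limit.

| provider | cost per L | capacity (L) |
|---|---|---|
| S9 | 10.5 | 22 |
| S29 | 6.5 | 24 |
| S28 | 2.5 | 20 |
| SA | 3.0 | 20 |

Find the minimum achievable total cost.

Cheapest first:
S28 (2.5): use full 20 ; 8 L to go.
SA at 3.0: take 8 of its 20 ; requirement met.
S29, S9: unused.
Cost = 20×2.5 + 8×3.0 = 74.

74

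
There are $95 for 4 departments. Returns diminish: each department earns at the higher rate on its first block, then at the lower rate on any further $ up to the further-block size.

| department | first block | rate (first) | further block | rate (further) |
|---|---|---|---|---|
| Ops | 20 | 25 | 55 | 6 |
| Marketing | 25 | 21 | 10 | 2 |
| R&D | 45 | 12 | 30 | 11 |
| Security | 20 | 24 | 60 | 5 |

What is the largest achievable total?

Treat each block as its own option and order by rate: Ops/tier1 25 > Security/tier1 24 > Marketing/tier1 21 > R&D/tier1 12 > R&D/tier2 11 > Ops/tier2 6 > Security/tier2 5 > Marketing/tier2 2.
Fill Ops tier1 block (20 at 25) ; 75 left.
Security tier1 at 24: fill all 20 ; 55 left.
Marketing/tier1 (21): +25 ; 30 left.
R&D tier1 at 12: only 30 left, fill 30.
Total = 25×20 + 24×20 + 21×25 + 12×30 = 1865.

1865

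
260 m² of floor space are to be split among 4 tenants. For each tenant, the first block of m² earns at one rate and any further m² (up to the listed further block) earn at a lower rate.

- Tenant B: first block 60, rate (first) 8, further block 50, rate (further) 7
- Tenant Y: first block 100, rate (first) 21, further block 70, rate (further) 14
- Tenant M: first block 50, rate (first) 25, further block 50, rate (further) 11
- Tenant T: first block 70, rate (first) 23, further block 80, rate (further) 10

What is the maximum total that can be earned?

Rank every tier by rate: Tenant M/first 25 > Tenant T/first 23 > Tenant Y/first 21 > Tenant Y/second 14 > Tenant M/second 11 > Tenant T/second 10 > Tenant B/first 8 > Tenant B/second 7.
Fill Tenant M first block (50 at 25) — 210 left.
Fill Tenant T first block (70 at 23) — 140 left.
Tenant Y first at 21: fill all 100 — 40 left.
Tenant Y/second: +40 of 70 at 14; pool empty.
Total = 25×50 + 23×70 + 21×100 + 14×40 = 5520.

5520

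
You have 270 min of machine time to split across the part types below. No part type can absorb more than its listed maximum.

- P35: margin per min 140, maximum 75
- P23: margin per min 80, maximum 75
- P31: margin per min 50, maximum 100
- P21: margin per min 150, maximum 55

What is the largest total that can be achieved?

Highest margin per min first: P21 150 > P35 140 > P23 80 > P31 50.
P21 takes 55 to reach its cap of 55 ; 215 left.
Give P35 75 to hit its cap of 75 ; 140 left.
P23: +75 to 75 (cap) ; 65 left.
P31 has room for 100 but only 65 remain, so it gets 65.
Total = 140×75 + 80×75 + 50×65 + 150×55 = 28000.

28000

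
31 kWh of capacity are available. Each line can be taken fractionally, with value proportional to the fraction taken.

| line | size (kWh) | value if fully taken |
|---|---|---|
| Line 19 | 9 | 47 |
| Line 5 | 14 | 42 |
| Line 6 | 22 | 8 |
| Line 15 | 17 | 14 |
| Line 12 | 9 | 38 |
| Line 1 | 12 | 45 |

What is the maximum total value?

133

Best value per unit of size first: Line 19 47/9≈5.22, Line 12 38/9≈4.22, Line 1 45/12≈3.75, Line 5 42/14≈3, Line 15 14/17≈0.824, Line 6 8/22≈0.364.
Line 19: take in full, 9 kWh for value 47 ; 22 left.
Take all of Line 12 (9 kWh, value 38) ; 13 kWh left.
Take all of Line 1 (12 kWh, value 45) ; 1 kWh left.
Fill the last 1 kWh with part of Line 5: 1/14 of it earns 3.
Total value = 133.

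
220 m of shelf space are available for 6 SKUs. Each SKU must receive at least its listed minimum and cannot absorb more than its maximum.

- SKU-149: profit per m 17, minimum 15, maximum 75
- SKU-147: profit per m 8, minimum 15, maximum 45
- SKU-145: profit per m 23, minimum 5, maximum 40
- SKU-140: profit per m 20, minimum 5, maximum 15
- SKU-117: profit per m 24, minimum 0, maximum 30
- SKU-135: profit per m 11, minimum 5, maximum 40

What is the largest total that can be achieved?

Meeting every minimum uses 15+15+5+5+0+5 = 45 m, leaving 175.
Highest profit per m first: SKU-117 24 > SKU-145 23 > SKU-140 20 > SKU-149 17 > SKU-135 11 > SKU-147 8.
SKU-117: +30 to 30 (cap) — 145 left.
SKU-145: +35 to 40 (cap) — 110 left.
SKU-140: +10 to 15 (cap) — 100 left.
SKU-149 takes 60 more to reach its cap of 75 — 40 left.
Give SKU-135 35 more to hit its cap of 40 — 5 left.
SKU-147 has room for 30 more but only 5 remain, so it gets 20.
Total = 17×75 + 8×20 + 23×40 + 20×15 + 24×30 + 11×40 = 3815.

3815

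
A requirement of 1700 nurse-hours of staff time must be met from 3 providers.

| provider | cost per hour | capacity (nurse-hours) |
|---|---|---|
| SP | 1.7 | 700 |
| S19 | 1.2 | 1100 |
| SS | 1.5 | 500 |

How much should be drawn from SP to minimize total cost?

Use providers in increasing cost order.
S19 at 1.2: take all 1100 nurse-hours — 600 still needed.
SS (1.5): use full 500 — 100 nurse-hours to go.
SP at 1.7: take 100 of its 700 — requirement met.

100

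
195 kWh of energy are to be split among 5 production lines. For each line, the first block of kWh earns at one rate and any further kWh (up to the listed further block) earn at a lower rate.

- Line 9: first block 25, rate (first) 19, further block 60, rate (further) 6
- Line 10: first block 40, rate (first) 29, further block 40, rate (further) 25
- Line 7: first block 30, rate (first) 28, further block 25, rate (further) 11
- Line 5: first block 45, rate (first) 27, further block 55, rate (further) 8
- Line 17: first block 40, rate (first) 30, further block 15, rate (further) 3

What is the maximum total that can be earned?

Treat each block as its own option and order by rate: Line 17/first 30 > Line 10/first 29 > Line 7/first 28 > Line 5/first 27 > Line 10/second 25 > Line 9/first 19 > Line 7/second 11 > Line 5/second 8 > Line 9/second 6 > Line 17/second 3.
Line 17 first at 30: fill all 40 → 155 left.
Fill Line 10 first block (40 at 29) → 115 left.
Line 7 first at 28: fill all 30 → 85 left.
Line 5 first at 27: fill all 45 → 40 left.
Fill Line 10 second block (40 at 25) → 0 left.
Total = 30×40 + 29×40 + 28×30 + 27×45 + 25×40 = 5415.

5415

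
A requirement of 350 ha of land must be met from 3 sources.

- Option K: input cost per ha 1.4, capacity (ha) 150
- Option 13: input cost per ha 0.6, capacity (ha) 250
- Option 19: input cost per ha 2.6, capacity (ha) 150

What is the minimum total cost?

290

Cheapest first:
Take 250 from Option 13 at 0.6 — need 100 more.
Option K (1.4): take the remaining 100 — done.
Option 19: unused.
Cost = 250×0.6 + 100×1.4 = 290.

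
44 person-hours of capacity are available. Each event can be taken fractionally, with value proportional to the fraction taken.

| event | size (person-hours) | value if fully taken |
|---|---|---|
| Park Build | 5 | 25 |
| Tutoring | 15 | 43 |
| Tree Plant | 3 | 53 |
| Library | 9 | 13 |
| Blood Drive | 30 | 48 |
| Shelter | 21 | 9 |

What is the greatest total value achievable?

154.6

Rank by value-to-size ratio: Tree Plant 53/3≈17.7, Park Build 25/5≈5, Tutoring 43/15≈2.87, Blood Drive 48/30≈1.6, Library 13/9≈1.44, Shelter 9/21≈0.429.
Tree Plant: take in full, 3 person-hours for value 53 — 41 left.
Take all of Park Build (5 person-hours, value 25) — 36 person-hours left.
Take all of Tutoring (15 person-hours, value 43) — 21 person-hours left.
Only 21 person-hours remain; take 21/30 of Blood Drive for value 48×21/30 = 33.6.
Total value = 154.6.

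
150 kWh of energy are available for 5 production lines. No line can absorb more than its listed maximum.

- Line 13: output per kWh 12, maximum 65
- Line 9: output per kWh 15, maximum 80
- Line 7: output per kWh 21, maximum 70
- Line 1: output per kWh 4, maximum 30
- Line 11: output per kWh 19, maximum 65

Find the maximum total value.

Highest output per kWh first: Line 7 21 > Line 11 19 > Line 9 15 > Line 13 12 > Line 1 4.
Line 7 takes 70 to reach its cap of 70 ; 80 left.
Give Line 11 65 to hit its cap of 65 ; 15 left.
Line 9 has room for 80 but only 15 remain, so it gets 15.
Total = 15×15 + 21×70 + 19×65 = 2930.

2930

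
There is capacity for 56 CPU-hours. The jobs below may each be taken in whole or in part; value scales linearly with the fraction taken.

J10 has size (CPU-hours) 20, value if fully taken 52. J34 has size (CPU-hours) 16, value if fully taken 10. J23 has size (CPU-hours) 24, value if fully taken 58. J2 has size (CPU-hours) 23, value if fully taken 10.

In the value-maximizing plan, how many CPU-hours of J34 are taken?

12

Best value per unit of size first: J10 52/20≈2.6, J23 58/24≈2.42, J34 10/16≈0.625, J2 10/23≈0.435.
Take all of J10 (20 CPU-hours, value 52) → 36 CPU-hours left.
Take all of J23 (24 CPU-hours, value 58) → 12 CPU-hours left.
12 CPU-hours left: a 12/16 share of J34 gives 10×12/16 = 7.5.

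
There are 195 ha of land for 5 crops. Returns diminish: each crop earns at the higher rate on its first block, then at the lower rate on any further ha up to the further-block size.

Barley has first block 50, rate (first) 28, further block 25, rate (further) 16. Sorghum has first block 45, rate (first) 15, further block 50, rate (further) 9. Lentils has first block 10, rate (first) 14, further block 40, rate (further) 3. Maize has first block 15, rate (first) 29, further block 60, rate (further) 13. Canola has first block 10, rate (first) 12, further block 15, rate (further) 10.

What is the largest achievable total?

3700

Rank every tier by rate: Maize/T1 29 > Barley/T1 28 > Barley/T2 16 > Sorghum/T1 15 > Lentils/T1 14 > Maize/T2 13 > Canola/T1 12 > Canola/T2 10 > Sorghum/T2 9 > Lentils/T2 3.
Fill Maize T1 block (15 at 29) → 180 left.
Barley T1 at 28: fill all 50 → 130 left.
Barley/T2 (16): +25 → 105 left.
Sorghum T1 at 15: fill all 45 → 60 left.
Lentils T1 at 14: fill all 10 → 50 left.
Maize/T2: +50 of 60 at 13; pool empty.
Total = 29×15 + 28×50 + 16×25 + 15×45 + 14×10 + 13×50 = 3700.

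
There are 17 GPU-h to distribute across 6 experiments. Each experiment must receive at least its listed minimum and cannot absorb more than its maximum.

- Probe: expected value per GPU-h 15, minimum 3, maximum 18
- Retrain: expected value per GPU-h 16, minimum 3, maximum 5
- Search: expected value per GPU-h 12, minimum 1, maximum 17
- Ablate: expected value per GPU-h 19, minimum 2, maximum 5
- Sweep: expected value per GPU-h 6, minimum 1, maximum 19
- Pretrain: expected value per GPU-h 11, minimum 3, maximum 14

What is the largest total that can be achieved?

Meeting every minimum uses 3+3+1+2+1+3 = 13 GPU-h, leaving 4.
Rank by expected value per GPU-h: Ablate 19 > Retrain 16 > Probe 15 > Search 12 > Pretrain 11 > Sweep 6.
Ablate takes 3 more to reach its cap of 5 ; 1 left.
Retrain has room for 2 more but only 1 remain, so it gets 4.
Total = 15×3 + 16×4 + 12×1 + 19×5 + 6×1 + 11×3 = 255.

255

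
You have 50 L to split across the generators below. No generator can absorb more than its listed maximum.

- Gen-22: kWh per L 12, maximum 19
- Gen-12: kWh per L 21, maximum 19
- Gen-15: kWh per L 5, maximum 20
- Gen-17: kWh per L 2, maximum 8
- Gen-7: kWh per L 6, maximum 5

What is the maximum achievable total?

Order the generators by kWh per L: Gen-12 21 > Gen-22 12 > Gen-7 6 > Gen-15 5 > Gen-17 2.
Gen-12: +19 to 19 (cap) — 31 left.
Give Gen-22 19 to hit its cap of 19 — 12 left.
Give Gen-7 5 to hit its cap of 5 — 7 left.
Gen-15 has room for 20 but only 7 remain, so it gets 7.
Total = 12×19 + 21×19 + 5×7 + 6×5 = 692.

692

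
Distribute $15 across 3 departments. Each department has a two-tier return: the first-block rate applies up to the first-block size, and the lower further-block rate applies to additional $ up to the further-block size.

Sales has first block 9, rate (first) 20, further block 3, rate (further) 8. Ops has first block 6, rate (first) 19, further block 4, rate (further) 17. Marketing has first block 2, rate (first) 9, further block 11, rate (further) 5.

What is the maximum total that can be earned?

Rank every tier by rate: Sales/first 20 > Ops/first 19 > Ops/second 17 > Marketing/first 9 > Sales/second 8 > Marketing/second 5.
Sales/first (20): +9 ; 6 left.
Ops/first (19): +6 ; 0 left.
Total = 20×9 + 19×6 = 294.

294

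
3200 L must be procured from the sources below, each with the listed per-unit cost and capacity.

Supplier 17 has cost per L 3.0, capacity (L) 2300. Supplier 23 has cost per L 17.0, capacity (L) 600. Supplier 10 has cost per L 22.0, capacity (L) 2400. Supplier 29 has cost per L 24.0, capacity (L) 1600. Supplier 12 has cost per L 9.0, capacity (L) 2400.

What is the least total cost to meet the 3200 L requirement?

15000

Use sources in increasing cost order.
Supplier 17 (3.0): use full 2300 → 900 L to go.
Supplier 12 at 9.0: take 900 of its 2400 → requirement met.
Supplier 23, Supplier 10, Supplier 29: unused.
Cost = 2300×3.0 + 900×9.0 = 15000.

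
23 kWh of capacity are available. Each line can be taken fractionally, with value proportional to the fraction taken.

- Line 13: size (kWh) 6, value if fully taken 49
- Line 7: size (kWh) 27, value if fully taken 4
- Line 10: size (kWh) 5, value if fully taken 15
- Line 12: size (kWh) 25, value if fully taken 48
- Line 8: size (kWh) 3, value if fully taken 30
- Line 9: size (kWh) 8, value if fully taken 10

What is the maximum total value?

Sort by value density: Line 8 30/3≈10, Line 13 49/6≈8.17, Line 10 15/5≈3, Line 12 48/25≈1.92, Line 9 10/8≈1.25, Line 7 4/27≈0.148.
Line 8: take in full, 3 kWh for value 30 → 20 left.
Line 13: take in full, 6 kWh for value 49 → 14 left.
All 5 kWh of Line 10 fit (value 15) → 9 remain.
Only 9 kWh remain; take 9/25 of Line 12 for value 48×9/25 = 17.28.
Total value = 111.28.

111.28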